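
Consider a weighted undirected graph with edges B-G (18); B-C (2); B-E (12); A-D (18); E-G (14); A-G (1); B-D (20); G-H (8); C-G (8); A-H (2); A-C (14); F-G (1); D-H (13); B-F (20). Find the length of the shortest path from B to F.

Checking several routes:
B -> E -> G -> F: 12 + 14 + 1 = 27
B -> C -> A -> G -> F: 2 + 14 + 1 + 1 = 18
B -> F: 20
B -> C -> A -> H -> G -> F: 2 + 14 + 2 + 8 + 1 = 27
B -> G -> F: 18 + 1 = 19
B -> C -> G -> F: 2 + 8 + 1 = 11
Shortest: 11.

11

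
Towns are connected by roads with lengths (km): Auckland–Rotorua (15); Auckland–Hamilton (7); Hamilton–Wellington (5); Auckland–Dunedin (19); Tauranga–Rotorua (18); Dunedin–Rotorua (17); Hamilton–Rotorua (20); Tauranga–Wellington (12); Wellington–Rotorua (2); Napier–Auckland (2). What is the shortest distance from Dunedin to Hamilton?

24

A few of the Dunedin→Hamilton routes:
Dunedin -> Auckland -> Hamilton: 19 + 7 = 26
Dunedin -> Rotorua -> Wellington -> Hamilton: 17 + 2 + 5 = 24
Dunedin -> Rotorua -> Hamilton: 17 + 20 = 37
Best route has total 24 km.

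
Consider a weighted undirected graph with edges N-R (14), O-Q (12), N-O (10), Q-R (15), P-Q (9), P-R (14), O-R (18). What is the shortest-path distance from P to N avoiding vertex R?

Paths from P to N avoiding R:
P - Q - O - N: 9 + 12 + 10 = 31
The minimum is 31.

31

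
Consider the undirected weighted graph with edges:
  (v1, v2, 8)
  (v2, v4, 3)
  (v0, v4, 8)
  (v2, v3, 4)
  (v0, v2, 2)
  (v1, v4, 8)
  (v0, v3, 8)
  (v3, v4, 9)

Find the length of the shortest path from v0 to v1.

10

Some routes from v0 to v1:
v0 -> v2 -> v1: 2 + 8 = 10
v0 -> v2 -> v4 -> v1: 2 + 3 + 8 = 13
v0 -> v4 -> v2 -> v1: 8 + 3 + 8 = 19
v0 -> v4 -> v1: 8 + 8 = 16
The minimum is 10.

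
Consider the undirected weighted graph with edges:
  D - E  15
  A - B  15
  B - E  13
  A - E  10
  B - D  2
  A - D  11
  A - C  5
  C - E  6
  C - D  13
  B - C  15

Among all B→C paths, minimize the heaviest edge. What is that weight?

A few of the B→C routes:
B → D → A → C: max(2, 11, 5) = 11
B → D → A → E → C: max(2, 11, 10, 6) = 11
B → D → C: max(2, 13) = 13
The minimum achievable maximum is 11.

11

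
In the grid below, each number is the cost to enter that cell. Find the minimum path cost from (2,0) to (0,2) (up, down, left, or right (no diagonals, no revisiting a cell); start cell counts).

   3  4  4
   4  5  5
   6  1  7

20

Path (2,0) (2,1) (1,1) (0,1) (0,2): 6 + 1 + 5 + 4 + 4 = 20.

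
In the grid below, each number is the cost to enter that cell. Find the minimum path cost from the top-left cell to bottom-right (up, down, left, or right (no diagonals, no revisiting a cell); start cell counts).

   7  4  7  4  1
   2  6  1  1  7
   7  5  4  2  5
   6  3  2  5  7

One optimal route is r0c0 → r1c0 → r1c1 → r1c2 → r1c3 → r2c3 → r2c4 → r3c4.
Its cost is 7 + 2 + 6 + 1 + 1 + 2 + 5 + 7 = 31.

31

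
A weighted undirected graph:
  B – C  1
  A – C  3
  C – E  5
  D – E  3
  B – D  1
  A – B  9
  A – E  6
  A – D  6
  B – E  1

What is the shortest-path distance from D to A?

Comparing a few candidate routes:
D→B→C→A: 1 + 1 + 3 = 5
D→B→E→A: 1 + 1 + 6 = 8
D→E→A: 3 + 6 = 9
D→E→B→C→A: 3 + 1 + 1 + 3 = 8
D→A: 6
Best route has total 5.

5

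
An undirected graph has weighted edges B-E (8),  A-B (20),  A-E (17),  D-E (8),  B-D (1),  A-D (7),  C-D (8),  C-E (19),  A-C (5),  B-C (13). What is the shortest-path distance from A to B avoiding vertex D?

18

Comparing a few candidate routes:
A-C-E-B: 5 + 19 + 8 = 32
A-B: 20
A-C-B: 5 + 13 = 18
A-E-B: 17 + 8 = 25
Best route has total 18.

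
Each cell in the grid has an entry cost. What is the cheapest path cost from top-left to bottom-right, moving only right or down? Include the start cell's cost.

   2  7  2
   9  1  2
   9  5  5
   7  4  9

One optimal route is (0,0) -> (0,1) -> (1,1) -> (1,2) -> (2,2) -> (3,2).
Its cost is 2 + 7 + 1 + 2 + 5 + 9 = 26.

26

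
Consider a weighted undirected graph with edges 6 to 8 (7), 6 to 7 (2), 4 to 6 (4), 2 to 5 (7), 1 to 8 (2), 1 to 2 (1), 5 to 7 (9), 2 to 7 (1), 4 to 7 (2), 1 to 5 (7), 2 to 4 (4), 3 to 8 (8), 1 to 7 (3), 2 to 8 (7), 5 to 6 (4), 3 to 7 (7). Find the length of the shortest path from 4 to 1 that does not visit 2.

5

A few of the 4→1 routes:
4→6→7→1: 4 + 2 + 3 = 9
4→6→8→1: 4 + 7 + 2 = 13
4→7→6→5→1: 2 + 2 + 4 + 7 = 15
4→7→1: 2 + 3 = 5
4→7→6→8→1: 2 + 2 + 7 + 2 = 13
4→6→5→1: 4 + 4 + 7 = 15
The minimum is 5.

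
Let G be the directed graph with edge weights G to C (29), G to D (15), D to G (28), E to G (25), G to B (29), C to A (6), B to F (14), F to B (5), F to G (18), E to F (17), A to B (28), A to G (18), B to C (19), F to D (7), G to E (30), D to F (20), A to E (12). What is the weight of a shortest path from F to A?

Paths from F to A:
F-B-C-A: 5 + 19 + 6 = 30
F-G-B-C-A: 18 + 29 + 19 + 6 = 72
F-D-G-C-A: 7 + 28 + 29 + 6 = 70
F-D-G-B-C-A: 7 + 28 + 29 + 19 + 6 = 89
F-G-C-A: 18 + 29 + 6 = 53
Shortest: 30.

30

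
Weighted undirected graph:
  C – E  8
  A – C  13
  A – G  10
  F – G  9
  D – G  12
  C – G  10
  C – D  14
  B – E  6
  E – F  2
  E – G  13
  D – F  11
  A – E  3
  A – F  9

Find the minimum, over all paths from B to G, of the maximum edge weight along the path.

9

A few of the B→G routes:
B → E → A → F → G: max(6, 3, 9, 9) = 9
B → E → F → G: max(6, 2, 9) = 9
B → E → C → G: max(6, 8, 10) = 10
B → E → A → G: max(6, 3, 10) = 10
B → E → F → A → G: max(6, 2, 9, 10) = 10
Best route has worst link 9.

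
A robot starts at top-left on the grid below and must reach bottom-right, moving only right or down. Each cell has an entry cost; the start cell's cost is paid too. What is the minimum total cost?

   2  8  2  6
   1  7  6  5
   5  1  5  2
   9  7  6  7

23

Take r0c0 r1c0 r2c0 r2c1 r2c2 r2c3 r3c3 for a total of 2 + 1 + 5 + 1 + 5 + 2 + 7 = 23.
For comparison, the top-then-right route costs 32.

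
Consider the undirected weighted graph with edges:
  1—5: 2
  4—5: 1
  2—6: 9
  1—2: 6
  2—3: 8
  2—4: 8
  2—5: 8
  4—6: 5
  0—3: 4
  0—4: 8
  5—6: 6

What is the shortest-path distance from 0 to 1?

A few of the 0→1 routes:
0-4-6-5-1: 8 + 5 + 6 + 2 = 21
0-3-2-5-1: 4 + 8 + 8 + 2 = 22
0-4-5-1: 8 + 1 + 2 = 11
0-4-2-1: 8 + 8 + 6 = 22
0-4-5-2-1: 8 + 1 + 8 + 6 = 23
0-3-2-1: 4 + 8 + 6 = 18
Best route has total 11.

11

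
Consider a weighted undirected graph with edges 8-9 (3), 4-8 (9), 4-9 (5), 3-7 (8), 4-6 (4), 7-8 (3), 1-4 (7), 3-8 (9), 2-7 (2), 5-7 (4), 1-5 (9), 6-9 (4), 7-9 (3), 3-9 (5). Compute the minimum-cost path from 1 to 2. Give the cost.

Comparing a few candidate routes:
1 - 4 - 9 - 7 - 2: 7 + 5 + 3 + 2 = 17
1 - 5 - 7 - 2: 9 + 4 + 2 = 15
1 - 4 - 6 - 9 - 7 - 2: 7 + 4 + 4 + 3 + 2 = 20
1 - 4 - 9 - 8 - 7 - 2: 7 + 5 + 3 + 3 + 2 = 20
1 - 4 - 8 - 7 - 2: 7 + 9 + 3 + 2 = 21
Shortest: 15.

15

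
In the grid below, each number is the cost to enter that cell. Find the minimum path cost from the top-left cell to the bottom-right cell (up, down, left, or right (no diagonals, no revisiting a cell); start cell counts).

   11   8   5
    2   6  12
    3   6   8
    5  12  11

41

One optimal route is [0,0] → [1,0] → [2,0] → [2,1] → [2,2] → [3,2].
Its cost is 11 + 2 + 3 + 6 + 8 + 11 = 41.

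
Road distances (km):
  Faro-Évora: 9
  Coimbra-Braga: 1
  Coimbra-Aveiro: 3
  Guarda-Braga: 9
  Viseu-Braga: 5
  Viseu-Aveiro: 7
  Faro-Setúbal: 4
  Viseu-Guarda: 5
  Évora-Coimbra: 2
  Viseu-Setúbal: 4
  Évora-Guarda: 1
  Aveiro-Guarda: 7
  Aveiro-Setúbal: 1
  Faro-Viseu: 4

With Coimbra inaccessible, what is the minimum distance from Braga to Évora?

Some routes from Braga to Évora avoiding Coimbra:
Braga - Guarda - Évora: 9 + 1 = 10
Braga - Viseu - Faro - Évora: 5 + 4 + 9 = 18
Braga - Viseu - Setúbal - Aveiro - Guarda - Évora: 5 + 4 + 1 + 7 + 1 = 18
Braga - Viseu - Guarda - Évora: 5 + 5 + 1 = 11
Best route has total 10 km.

10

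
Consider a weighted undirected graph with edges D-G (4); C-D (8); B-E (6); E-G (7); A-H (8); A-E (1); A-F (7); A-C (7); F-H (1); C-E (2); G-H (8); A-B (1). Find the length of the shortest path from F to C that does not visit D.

10

Comparing a few candidate routes:
F -> H -> A -> C: 1 + 8 + 7 = 16
F -> H -> A -> E -> C: 1 + 8 + 1 + 2 = 12
F -> A -> E -> C: 7 + 1 + 2 = 10
F -> A -> C: 7 + 7 = 14
The minimum is 10.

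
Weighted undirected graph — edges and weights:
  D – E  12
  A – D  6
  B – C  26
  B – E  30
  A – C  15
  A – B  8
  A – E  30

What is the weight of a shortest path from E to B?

Candidate routes:
E - A - C - B: 30 + 15 + 26 = 71
E - A - B: 30 + 8 = 38
E - D - A - C - B: 12 + 6 + 15 + 26 = 59
E - D - A - B: 12 + 6 + 8 = 26
E - B: 30
Best route has total 26.

26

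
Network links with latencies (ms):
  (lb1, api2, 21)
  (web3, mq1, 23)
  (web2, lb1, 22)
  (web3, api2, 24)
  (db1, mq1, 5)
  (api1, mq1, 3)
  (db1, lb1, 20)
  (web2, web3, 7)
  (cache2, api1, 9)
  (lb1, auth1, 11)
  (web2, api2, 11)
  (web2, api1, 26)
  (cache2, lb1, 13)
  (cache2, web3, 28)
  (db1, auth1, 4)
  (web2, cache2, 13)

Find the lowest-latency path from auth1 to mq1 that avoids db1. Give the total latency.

Checking several routes:
auth1-lb1-web2-api1-mq1: 11 + 22 + 26 + 3 = 62
auth1-lb1-cache2-api1-mq1: 11 + 13 + 9 + 3 = 36
auth1-lb1-web2-cache2-api1-mq1: 11 + 22 + 13 + 9 + 3 = 58
The minimum is 36 ms.

36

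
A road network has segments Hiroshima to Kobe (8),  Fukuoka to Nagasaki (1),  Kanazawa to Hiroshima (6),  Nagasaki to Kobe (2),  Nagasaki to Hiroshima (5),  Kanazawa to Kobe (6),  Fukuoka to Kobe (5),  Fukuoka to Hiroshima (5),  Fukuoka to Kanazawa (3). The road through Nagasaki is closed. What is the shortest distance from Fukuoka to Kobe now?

5

Candidate routes:
Fukuoka - Hiroshima - Kanazawa - Kobe: 5 + 6 + 6 = 17
Fukuoka - Kanazawa - Hiroshima - Kobe: 3 + 6 + 8 = 17
Fukuoka - Kobe: 5
Fukuoka - Kanazawa - Kobe: 3 + 6 = 9
Fukuoka - Hiroshima - Kobe: 5 + 8 = 13
The minimum is 5.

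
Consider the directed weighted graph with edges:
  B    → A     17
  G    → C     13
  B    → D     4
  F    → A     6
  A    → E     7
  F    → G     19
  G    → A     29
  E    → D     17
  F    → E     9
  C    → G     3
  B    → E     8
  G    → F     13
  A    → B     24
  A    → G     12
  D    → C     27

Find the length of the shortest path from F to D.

26

Some routes from F to D:
F→A→B→D: 6 + 24 + 4 = 34
F→G→A→E→D: 19 + 29 + 7 + 17 = 72
F→G→A→B→D: 19 + 29 + 24 + 4 = 76
F→E→D: 9 + 17 = 26
F→A→E→D: 6 + 7 + 17 = 30
F→A→B→E→D: 6 + 24 + 8 + 17 = 55
Shortest: 26.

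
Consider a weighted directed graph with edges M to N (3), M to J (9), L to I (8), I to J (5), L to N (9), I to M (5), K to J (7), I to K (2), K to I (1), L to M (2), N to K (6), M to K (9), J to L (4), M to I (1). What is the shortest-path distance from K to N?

Checking several routes:
K -> I -> M -> N: 1 + 5 + 3 = 9
K -> I -> J -> L -> M -> N: 1 + 5 + 4 + 2 + 3 = 15
K -> J -> L -> N: 7 + 4 + 9 = 20
K -> I -> J -> L -> N: 1 + 5 + 4 + 9 = 19
K -> J -> L -> M -> N: 7 + 4 + 2 + 3 = 16
K -> J -> L -> I -> M -> N: 7 + 4 + 8 + 5 + 3 = 27
The minimum is 9.

9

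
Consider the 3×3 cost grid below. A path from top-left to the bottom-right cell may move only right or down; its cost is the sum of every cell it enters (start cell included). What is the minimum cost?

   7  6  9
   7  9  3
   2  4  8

Take (0,0) (1,0) (2,0) (2,1) (2,2) for a total of 7 + 7 + 2 + 4 + 8 = 28.
(Top row then right column would cost 33.)

28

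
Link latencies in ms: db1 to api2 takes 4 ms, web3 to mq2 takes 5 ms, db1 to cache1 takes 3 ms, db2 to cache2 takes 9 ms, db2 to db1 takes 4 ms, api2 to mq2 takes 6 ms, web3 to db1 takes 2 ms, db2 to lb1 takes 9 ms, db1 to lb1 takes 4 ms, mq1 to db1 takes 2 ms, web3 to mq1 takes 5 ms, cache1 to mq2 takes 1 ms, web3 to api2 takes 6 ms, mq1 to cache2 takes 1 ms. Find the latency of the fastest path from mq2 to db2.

Some routes from mq2 to db2:
mq2 → cache1 → db1 → lb1 → db2: 1 + 3 + 4 + 9 = 17
mq2 → cache1 → db1 → db2: 1 + 3 + 4 = 8
mq2 → web3 → db1 → db2: 5 + 2 + 4 = 11
mq2 → cache1 → db1 → mq1 → cache2 → db2: 1 + 3 + 2 + 1 + 9 = 16
mq2 → api2 → db1 → db2: 6 + 4 + 4 = 14
mq2 → web3 → mq1 → db1 → db2: 5 + 5 + 2 + 4 = 16
The minimum is 8 ms.

8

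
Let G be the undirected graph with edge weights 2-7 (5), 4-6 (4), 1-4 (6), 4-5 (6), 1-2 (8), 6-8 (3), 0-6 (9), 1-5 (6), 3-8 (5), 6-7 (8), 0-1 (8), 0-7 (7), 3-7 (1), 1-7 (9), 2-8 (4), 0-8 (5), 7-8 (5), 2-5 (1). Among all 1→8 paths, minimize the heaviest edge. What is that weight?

Checking several routes:
1→4→6→8: max(6, 4, 3) = 6
1→4→5→2→8: max(6, 6, 1, 4) = 6
1→4→5→2→7→8: max(6, 6, 1, 5, 5) = 6
1→4→5→2→7→3→8: max(6, 6, 1, 5, 1, 5) = 6
1→5→4→6→8: max(6, 6, 4, 3) = 6
Best route has worst link 6.

6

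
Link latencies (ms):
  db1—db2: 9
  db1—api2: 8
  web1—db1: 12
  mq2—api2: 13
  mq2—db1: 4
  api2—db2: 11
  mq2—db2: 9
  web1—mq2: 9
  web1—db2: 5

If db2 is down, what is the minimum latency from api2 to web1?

20

Checking several routes:
api2 -> db1 -> mq2 -> web1: 8 + 4 + 9 = 21
api2 -> mq2 -> web1: 13 + 9 = 22
api2 -> db1 -> web1: 8 + 12 = 20
Shortest: 20 ms.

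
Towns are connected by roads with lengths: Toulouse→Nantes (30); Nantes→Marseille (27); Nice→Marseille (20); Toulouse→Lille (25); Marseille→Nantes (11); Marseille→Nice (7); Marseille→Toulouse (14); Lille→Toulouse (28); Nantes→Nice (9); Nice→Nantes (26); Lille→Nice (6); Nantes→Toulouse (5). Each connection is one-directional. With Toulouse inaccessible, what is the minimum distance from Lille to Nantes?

Candidate routes:
Lille -> Nice -> Nantes: 6 + 26 = 32
Lille -> Nice -> Marseille -> Nantes: 6 + 20 + 11 = 37
The minimum is 32.

32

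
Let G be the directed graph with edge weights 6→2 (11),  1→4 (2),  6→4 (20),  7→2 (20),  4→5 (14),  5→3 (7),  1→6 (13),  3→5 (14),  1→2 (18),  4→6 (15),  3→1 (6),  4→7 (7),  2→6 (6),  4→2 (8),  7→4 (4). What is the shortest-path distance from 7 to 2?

12

A few of the 7→2 routes:
7 → 4 → 6 → 2: 4 + 15 + 11 = 30
7 → 4 → 2: 4 + 8 = 12
7 → 2: 20
The minimum is 12.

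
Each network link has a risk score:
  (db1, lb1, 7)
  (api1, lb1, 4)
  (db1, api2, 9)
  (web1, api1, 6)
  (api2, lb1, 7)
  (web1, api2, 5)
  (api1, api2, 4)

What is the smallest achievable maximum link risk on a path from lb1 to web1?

Paths from lb1 to web1:
lb1 - api1 - api2 - web1: max(4, 4, 5) = 5
lb1 - api2 - web1: max(7, 5) = 7
lb1 - api2 - api1 - web1: max(7, 4, 6) = 7
lb1 - api1 - web1: max(4, 6) = 6
lb1 - db1 - api2 - api1 - web1: max(7, 9, 4, 6) = 9
lb1 - db1 - api2 - web1: max(7, 9, 5) = 9
Best route has worst link 5.

5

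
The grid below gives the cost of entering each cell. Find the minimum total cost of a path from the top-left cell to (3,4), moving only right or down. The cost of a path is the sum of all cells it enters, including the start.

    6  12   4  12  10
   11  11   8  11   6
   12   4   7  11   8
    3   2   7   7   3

51

Best path: [0,0] -> [1,0] -> [1,1] -> [2,1] -> [3,1] -> [3,2] -> [3,3] -> [3,4]
Cost: 6 + 11 + 11 + 4 + 2 + 7 + 7 + 3 = 51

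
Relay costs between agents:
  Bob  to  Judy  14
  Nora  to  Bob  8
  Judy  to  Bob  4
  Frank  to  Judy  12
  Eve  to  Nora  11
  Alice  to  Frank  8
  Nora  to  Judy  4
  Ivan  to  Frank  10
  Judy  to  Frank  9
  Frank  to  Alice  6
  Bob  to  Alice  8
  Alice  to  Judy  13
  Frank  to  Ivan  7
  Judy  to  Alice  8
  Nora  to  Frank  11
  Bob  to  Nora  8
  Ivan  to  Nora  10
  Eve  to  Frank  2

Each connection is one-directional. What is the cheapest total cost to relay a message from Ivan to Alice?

Comparing a few candidate routes:
Ivan-Frank-Alice: 10 + 6 = 16
Ivan-Nora-Frank-Alice: 10 + 11 + 6 = 27
Ivan-Nora-Judy-Bob-Alice: 10 + 4 + 4 + 8 = 26
Ivan-Nora-Judy-Frank-Alice: 10 + 4 + 9 + 6 = 29
Ivan-Nora-Bob-Alice: 10 + 8 + 8 = 26
Ivan-Nora-Judy-Alice: 10 + 4 + 8 = 22
Shortest: 16.

16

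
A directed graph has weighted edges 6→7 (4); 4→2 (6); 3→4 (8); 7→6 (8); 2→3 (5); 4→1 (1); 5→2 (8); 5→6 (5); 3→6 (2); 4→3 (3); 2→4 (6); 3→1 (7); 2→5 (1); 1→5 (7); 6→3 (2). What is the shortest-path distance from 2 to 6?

Comparing a few candidate routes:
2-3-1-5-6: 5 + 7 + 7 + 5 = 24
2-3-6: 5 + 2 = 7
2-4-3-6: 6 + 3 + 2 = 11
2-3-4-1-5-6: 5 + 8 + 1 + 7 + 5 = 26
2-5-6: 1 + 5 = 6
2-4-1-5-6: 6 + 1 + 7 + 5 = 19
The minimum is 6.

6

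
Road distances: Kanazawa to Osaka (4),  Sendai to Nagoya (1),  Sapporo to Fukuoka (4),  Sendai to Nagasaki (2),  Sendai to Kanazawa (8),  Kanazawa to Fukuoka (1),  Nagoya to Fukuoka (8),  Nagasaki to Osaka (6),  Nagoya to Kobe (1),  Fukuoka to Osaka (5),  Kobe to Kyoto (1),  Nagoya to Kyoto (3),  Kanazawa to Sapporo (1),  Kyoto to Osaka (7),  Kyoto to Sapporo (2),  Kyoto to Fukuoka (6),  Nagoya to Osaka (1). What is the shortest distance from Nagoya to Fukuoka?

A few of the Nagoya→Fukuoka routes:
Nagoya-Kobe-Kyoto-Sapporo-Kanazawa-Fukuoka: 1 + 1 + 2 + 1 + 1 = 6
Nagoya-Osaka-Fukuoka: 1 + 5 = 6
Nagoya-Osaka-Kanazawa-Fukuoka: 1 + 4 + 1 = 6
Shortest: 6.

6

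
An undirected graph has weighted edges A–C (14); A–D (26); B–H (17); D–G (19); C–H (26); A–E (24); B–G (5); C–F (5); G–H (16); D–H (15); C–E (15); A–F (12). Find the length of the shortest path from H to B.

Comparing a few candidate routes:
H→D→G→B: 15 + 19 + 5 = 39
H→B: 17
H→G→B: 16 + 5 = 21
Shortest: 17.

17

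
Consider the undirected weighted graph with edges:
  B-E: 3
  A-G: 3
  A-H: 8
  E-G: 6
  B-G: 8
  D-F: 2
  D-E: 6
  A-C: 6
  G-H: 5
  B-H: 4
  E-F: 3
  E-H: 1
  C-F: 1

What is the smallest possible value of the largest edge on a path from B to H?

3

Comparing a few candidate routes:
B -> E -> G -> H: max(3, 6, 5) = 6
B -> E -> H: max(3, 1) = 3
B -> H: max(4) = 4
B -> E -> F -> C -> A -> G -> H: max(3, 3, 1, 6, 3, 5) = 6
B -> G -> E -> D -> F -> C -> A -> H: max(8, 6, 6, 2, 1, 6, 8) = 8
B -> E -> D -> F -> C -> A -> G -> H: max(3, 6, 2, 1, 6, 3, 5) = 6
Best route has worst link 3.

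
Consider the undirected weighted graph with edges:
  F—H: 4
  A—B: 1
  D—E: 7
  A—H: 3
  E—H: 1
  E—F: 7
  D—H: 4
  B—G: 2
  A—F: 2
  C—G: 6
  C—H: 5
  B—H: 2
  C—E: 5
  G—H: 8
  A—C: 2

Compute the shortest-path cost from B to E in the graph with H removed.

Paths from B to E avoiding H:
B -> G -> C -> E: 2 + 6 + 5 = 13
B -> A -> C -> E: 1 + 2 + 5 = 8
B -> A -> F -> E: 1 + 2 + 7 = 10
B -> G -> C -> A -> F -> E: 2 + 6 + 2 + 2 + 7 = 19
The minimum is 8.

8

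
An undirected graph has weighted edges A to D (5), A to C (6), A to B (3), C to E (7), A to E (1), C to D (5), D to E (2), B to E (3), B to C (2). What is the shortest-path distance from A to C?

Some routes from A to C:
A -> E -> C: 1 + 7 = 8
A -> C: 6
A -> E -> B -> C: 1 + 3 + 2 = 6
A -> B -> C: 3 + 2 = 5
Best route has total 5.

5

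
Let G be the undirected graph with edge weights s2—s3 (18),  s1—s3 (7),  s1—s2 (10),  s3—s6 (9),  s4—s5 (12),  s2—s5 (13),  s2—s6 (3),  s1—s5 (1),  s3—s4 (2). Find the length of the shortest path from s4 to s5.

Checking several routes:
s4 - s3 - s6 - s2 - s5: 2 + 9 + 3 + 13 = 27
s4 - s3 - s6 - s2 - s1 - s5: 2 + 9 + 3 + 10 + 1 = 25
s4 - s5: 12
s4 - s3 - s2 - s1 - s5: 2 + 18 + 10 + 1 = 31
s4 - s3 - s1 - s5: 2 + 7 + 1 = 10
Shortest: 10.

10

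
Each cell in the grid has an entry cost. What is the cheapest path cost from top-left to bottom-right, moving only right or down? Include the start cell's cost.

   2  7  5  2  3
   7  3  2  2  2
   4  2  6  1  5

One optimal route is r0c0→r0c1→r1c1→r1c2→r1c3→r2c3→r2c4.
Its cost is 2 + 7 + 3 + 2 + 2 + 1 + 5 = 22.
For comparison, the top-then-right route costs 26.

22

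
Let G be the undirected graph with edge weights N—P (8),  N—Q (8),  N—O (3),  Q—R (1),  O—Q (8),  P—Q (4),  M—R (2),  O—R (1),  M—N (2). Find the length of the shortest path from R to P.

Some routes from R to P:
R → Q → P: 1 + 4 = 5
R → M → N → Q → P: 2 + 2 + 8 + 4 = 16
R → O → N → P: 1 + 3 + 8 = 12
R → O → Q → P: 1 + 8 + 4 = 13
R → M → N → P: 2 + 2 + 8 = 12
The minimum is 5.

5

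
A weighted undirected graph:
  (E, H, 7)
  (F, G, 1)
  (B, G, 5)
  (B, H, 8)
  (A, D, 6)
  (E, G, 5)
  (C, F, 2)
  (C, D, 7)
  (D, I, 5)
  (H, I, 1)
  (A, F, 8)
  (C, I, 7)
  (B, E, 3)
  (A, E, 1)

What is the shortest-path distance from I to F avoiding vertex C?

Checking several routes:
I - H - E - B - G - F: 1 + 7 + 3 + 5 + 1 = 17
I - H - E - G - F: 1 + 7 + 5 + 1 = 14
I - H - B - G - F: 1 + 8 + 5 + 1 = 15
I - H - E - A - F: 1 + 7 + 1 + 8 = 17
The minimum is 14.

14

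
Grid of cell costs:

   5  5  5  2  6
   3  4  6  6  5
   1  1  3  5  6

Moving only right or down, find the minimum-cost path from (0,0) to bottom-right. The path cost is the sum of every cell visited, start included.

24

One optimal route is [0,0] → [1,0] → [2,0] → [2,1] → [2,2] → [2,3] → [2,4].
Its cost is 5 + 3 + 1 + 1 + 3 + 5 + 6 = 24.
For comparison, the top-then-right route costs 34.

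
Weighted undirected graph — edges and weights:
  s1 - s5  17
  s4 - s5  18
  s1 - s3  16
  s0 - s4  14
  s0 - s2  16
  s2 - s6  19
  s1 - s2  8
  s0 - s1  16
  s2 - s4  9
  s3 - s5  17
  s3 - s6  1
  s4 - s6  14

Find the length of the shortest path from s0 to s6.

28

Checking several routes:
s0 - s2 - s1 - s3 - s6: 16 + 8 + 16 + 1 = 41
s0 - s2 - s6: 16 + 19 = 35
s0 - s1 - s3 - s6: 16 + 16 + 1 = 33
s0 - s2 - s4 - s6: 16 + 9 + 14 = 39
s0 - s4 - s6: 14 + 14 = 28
Shortest: 28.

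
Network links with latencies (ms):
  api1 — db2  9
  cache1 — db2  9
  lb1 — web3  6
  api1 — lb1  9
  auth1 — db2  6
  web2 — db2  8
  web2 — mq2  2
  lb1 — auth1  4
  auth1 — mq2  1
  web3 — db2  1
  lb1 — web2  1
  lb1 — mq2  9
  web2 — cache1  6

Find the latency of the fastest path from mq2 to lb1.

3

Comparing a few candidate routes:
mq2 → auth1 → db2 → web3 → lb1: 1 + 6 + 1 + 6 = 14
mq2 → auth1 → lb1: 1 + 4 = 5
mq2 → lb1: 9
mq2 → web2 → lb1: 2 + 1 = 3
Best route has total 3 ms.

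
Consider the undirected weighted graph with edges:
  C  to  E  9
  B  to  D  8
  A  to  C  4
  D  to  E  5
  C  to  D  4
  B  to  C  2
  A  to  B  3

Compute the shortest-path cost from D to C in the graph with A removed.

4

Paths from D to C avoiding A:
D-C: 4
D-E-C: 5 + 9 = 14
D-B-C: 8 + 2 = 10
The minimum is 4.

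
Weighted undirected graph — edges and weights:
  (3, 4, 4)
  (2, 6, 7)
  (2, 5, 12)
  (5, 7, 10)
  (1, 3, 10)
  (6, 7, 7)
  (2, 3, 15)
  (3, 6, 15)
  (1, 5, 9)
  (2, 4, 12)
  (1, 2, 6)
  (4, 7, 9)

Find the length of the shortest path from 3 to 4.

Comparing a few candidate routes:
3 - 1 - 2 - 4: 10 + 6 + 12 = 28
3 - 6 - 7 - 4: 15 + 7 + 9 = 31
3 - 4: 4
3 - 2 - 4: 15 + 12 = 27
Shortest: 4.

4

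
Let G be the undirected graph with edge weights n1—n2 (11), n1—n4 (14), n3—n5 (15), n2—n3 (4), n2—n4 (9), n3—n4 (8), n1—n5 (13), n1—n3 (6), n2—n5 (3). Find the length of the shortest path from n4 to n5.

12

A few of the n4→n5 routes:
n4 -> n2 -> n5: 9 + 3 = 12
n4 -> n1 -> n3 -> n2 -> n5: 14 + 6 + 4 + 3 = 27
n4 -> n1 -> n5: 14 + 13 = 27
n4 -> n3 -> n5: 8 + 15 = 23
n4 -> n3 -> n2 -> n5: 8 + 4 + 3 = 15
n4 -> n3 -> n1 -> n5: 8 + 6 + 13 = 27
The minimum is 12.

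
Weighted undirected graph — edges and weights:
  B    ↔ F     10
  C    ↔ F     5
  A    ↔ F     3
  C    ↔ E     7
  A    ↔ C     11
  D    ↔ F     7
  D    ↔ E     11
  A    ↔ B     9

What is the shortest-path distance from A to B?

9

Candidate routes:
A → F → B: 3 + 10 = 13
A → C → F → B: 11 + 5 + 10 = 26
A → C → E → D → F → B: 11 + 7 + 11 + 7 + 10 = 46
A → B: 9
Shortest: 9.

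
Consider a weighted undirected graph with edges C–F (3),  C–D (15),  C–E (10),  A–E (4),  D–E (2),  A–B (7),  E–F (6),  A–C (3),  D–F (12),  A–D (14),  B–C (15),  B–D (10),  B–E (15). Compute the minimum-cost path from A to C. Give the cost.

Checking several routes:
A -> C: 3
A -> E -> D -> F -> C: 4 + 2 + 12 + 3 = 21
A -> E -> C: 4 + 10 = 14
A -> B -> C: 7 + 15 = 22
A -> E -> D -> C: 4 + 2 + 15 = 21
A -> E -> F -> C: 4 + 6 + 3 = 13
Best route has total 3.

3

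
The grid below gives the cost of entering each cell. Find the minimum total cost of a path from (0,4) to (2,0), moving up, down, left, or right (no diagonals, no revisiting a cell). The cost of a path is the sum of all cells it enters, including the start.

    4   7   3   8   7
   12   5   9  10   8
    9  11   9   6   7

50

Best path: r0c4 -> r0c3 -> r0c2 -> r0c1 -> r0c0 -> r1c0 -> r2c0
Cost: 7 + 8 + 3 + 7 + 4 + 12 + 9 = 50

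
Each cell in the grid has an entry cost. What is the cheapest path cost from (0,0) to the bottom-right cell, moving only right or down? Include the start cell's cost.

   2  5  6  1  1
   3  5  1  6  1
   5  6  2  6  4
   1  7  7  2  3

Cheapest: [0,0] → [0,1] → [0,2] → [0,3] → [0,4] → [1,4] → [2,4] → [3,4]
  2 + 5 + 6 + 1 + 1 + 1 + 4 + 3 = 23

23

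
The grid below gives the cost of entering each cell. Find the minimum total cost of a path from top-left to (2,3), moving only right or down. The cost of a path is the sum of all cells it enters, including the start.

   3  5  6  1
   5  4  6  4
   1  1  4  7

Take (0,0)→(1,0)→(2,0)→(2,1)→(2,2)→(2,3) for a total of 3 + 5 + 1 + 1 + 4 + 7 = 21.

21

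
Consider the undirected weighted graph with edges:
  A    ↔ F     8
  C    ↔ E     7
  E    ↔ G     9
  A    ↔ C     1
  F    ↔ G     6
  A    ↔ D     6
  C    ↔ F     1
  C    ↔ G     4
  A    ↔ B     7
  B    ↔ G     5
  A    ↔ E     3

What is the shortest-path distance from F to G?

5

A few of the F→G routes:
F - C - G: 1 + 4 = 5
F - G: 6
F - A - C - G: 8 + 1 + 4 = 13
F - C - A - B - G: 1 + 1 + 7 + 5 = 14
Shortest: 5.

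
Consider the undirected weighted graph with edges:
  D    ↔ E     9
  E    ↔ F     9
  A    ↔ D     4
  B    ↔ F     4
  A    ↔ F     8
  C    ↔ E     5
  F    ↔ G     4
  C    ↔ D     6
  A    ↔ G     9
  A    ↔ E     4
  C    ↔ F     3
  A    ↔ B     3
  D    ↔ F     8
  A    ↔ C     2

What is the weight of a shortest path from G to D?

A few of the G→D routes:
G - F - C - D: 4 + 3 + 6 = 13
G - F - C - A - D: 4 + 3 + 2 + 4 = 13
G - F - D: 4 + 8 = 12
The minimum is 12.

12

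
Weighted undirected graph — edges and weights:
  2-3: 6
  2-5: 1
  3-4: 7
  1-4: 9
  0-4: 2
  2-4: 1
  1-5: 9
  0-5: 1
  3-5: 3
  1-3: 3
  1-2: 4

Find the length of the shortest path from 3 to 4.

5

Comparing a few candidate routes:
3 → 5 → 0 → 4: 3 + 1 + 2 = 6
3 → 4: 7
3 → 5 → 2 → 4: 3 + 1 + 1 = 5
The minimum is 5.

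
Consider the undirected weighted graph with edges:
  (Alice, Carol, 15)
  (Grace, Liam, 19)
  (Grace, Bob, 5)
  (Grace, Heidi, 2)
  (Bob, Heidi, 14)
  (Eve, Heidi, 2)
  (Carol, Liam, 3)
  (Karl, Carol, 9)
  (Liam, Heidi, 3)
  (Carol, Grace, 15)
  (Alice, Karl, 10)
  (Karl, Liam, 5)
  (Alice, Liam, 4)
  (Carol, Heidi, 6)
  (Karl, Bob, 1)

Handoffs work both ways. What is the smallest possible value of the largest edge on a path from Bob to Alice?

5

Comparing a few candidate routes:
Bob→Karl→Liam→Alice: max(1, 5, 4) = 5
Bob→Karl→Carol→Liam→Alice: max(1, 9, 3, 4) = 9
Bob→Grace→Heidi→Liam→Alice: max(5, 2, 3, 4) = 5
Bob→Grace→Heidi→Carol→Liam→Alice: max(5, 2, 6, 3, 4) = 6
Smallest bottleneck: 5.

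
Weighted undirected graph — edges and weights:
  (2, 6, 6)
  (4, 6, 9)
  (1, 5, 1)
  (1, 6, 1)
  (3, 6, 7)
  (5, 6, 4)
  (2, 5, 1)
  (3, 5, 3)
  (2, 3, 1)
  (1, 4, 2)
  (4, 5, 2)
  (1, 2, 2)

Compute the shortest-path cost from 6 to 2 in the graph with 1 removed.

Some routes from 6 to 2 avoiding 1:
6-5-3-2: 4 + 3 + 1 = 8
6-5-2: 4 + 1 = 5
6-3-2: 7 + 1 = 8
6-2: 6
Best route has total 5.

5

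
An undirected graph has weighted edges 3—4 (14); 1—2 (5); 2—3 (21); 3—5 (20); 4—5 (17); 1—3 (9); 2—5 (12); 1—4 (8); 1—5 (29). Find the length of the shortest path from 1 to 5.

Comparing a few candidate routes:
1 → 5: 29
1 → 2 → 5: 5 + 12 = 17
1 → 3 → 5: 9 + 20 = 29
1 → 4 → 5: 8 + 17 = 25
Shortest: 17.

17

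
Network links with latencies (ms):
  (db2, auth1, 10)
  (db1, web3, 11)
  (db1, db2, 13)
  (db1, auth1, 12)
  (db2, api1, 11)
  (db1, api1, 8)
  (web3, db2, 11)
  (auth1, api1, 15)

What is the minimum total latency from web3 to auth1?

Comparing a few candidate routes:
web3 → db1 → db2 → auth1: 11 + 13 + 10 = 34
web3 → db1 → api1 → auth1: 11 + 8 + 15 = 34
web3 → db2 → auth1: 11 + 10 = 21
web3 → db1 → auth1: 11 + 12 = 23
The minimum is 21 ms.

21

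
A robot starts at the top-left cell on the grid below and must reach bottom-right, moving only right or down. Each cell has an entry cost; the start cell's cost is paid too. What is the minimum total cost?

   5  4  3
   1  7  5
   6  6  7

Take (0,0) -> (0,1) -> (0,2) -> (1,2) -> (2,2) for a total of 5 + 4 + 3 + 5 + 7 = 24.

24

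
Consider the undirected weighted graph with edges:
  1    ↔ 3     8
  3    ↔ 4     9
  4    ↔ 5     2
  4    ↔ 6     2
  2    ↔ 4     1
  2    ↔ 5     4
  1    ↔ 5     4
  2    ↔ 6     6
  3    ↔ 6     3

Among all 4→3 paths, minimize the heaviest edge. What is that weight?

3

Some routes from 4 to 3:
4 -> 6 -> 3: max(2, 3) = 3
4 -> 2 -> 6 -> 3: max(1, 6, 3) = 6
4 -> 2 -> 5 -> 1 -> 3: max(1, 4, 4, 8) = 8
4 -> 6 -> 2 -> 5 -> 1 -> 3: max(2, 6, 4, 4, 8) = 8
4 -> 5 -> 2 -> 6 -> 3: max(2, 4, 6, 3) = 6
4 -> 5 -> 1 -> 3: max(2, 4, 8) = 8
The minimum achievable maximum is 3.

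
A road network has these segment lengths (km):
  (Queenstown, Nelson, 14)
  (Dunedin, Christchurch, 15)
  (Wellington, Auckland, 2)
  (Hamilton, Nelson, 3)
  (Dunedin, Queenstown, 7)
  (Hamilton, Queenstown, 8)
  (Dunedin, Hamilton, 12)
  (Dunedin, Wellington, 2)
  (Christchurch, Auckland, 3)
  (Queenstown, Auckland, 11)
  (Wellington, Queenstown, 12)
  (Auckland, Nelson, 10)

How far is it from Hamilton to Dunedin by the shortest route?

12

Comparing a few candidate routes:
Hamilton - Nelson - Auckland - Wellington - Dunedin: 3 + 10 + 2 + 2 = 17
Hamilton - Queenstown - Dunedin: 8 + 7 = 15
Hamilton - Queenstown - Auckland - Wellington - Dunedin: 8 + 11 + 2 + 2 = 23
Hamilton - Dunedin: 12
Hamilton - Nelson - Queenstown - Dunedin: 3 + 14 + 7 = 24
Hamilton - Queenstown - Wellington - Dunedin: 8 + 12 + 2 = 22
Shortest: 12 km.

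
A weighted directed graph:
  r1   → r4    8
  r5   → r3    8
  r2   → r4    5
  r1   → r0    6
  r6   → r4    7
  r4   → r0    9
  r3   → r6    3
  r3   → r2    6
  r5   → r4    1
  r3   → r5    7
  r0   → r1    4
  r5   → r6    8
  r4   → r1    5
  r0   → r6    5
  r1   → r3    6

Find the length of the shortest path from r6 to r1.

Paths from r6 to r1:
r6 -> r4 -> r0 -> r1: 7 + 9 + 4 = 20
r6 -> r4 -> r1: 7 + 5 = 12
Shortest: 12.

12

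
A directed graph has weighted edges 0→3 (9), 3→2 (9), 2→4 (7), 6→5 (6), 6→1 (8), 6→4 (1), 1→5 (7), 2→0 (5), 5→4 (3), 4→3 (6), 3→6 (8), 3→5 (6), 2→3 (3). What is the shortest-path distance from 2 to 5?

9

Some routes from 2 to 5:
2 -> 0 -> 3 -> 5: 5 + 9 + 6 = 20
2 -> 3 -> 5: 3 + 6 = 9
2 -> 4 -> 3 -> 5: 7 + 6 + 6 = 19
2 -> 3 -> 6 -> 5: 3 + 8 + 6 = 17
2 -> 3 -> 6 -> 1 -> 5: 3 + 8 + 8 + 7 = 26
Shortest: 9.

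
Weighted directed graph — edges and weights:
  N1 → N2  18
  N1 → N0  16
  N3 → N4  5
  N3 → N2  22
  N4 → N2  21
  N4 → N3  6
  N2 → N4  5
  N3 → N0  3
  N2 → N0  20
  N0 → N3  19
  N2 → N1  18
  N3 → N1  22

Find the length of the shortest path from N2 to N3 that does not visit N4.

39

Paths from N2 to N3 avoiding N4:
N2-N0-N3: 20 + 19 = 39
N2-N1-N0-N3: 18 + 16 + 19 = 53
Shortest: 39.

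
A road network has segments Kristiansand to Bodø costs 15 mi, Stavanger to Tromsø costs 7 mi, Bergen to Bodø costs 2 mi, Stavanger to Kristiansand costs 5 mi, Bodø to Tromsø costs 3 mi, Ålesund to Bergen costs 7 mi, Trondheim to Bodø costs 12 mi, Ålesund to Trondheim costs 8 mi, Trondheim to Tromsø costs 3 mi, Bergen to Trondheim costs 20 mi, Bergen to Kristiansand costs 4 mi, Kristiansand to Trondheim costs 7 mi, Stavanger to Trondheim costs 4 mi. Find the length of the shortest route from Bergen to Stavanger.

9

A few of the Bergen→Stavanger routes:
Bergen - Kristiansand - Stavanger: 4 + 5 = 9
Bergen - Bodø - Tromsø - Trondheim - Stavanger: 2 + 3 + 3 + 4 = 12
Bergen - Kristiansand - Trondheim - Stavanger: 4 + 7 + 4 = 15
Bergen - Bodø - Tromsø - Stavanger: 2 + 3 + 7 = 12
The minimum is 9 mi.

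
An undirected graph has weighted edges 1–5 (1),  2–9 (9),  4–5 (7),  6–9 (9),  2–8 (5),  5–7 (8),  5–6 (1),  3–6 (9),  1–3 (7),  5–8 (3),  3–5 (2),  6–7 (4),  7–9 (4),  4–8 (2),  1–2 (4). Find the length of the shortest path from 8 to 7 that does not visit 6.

11

Some routes from 8 to 7 avoiding 6:
8 - 5 - 7: 3 + 8 = 11
8 - 2 - 1 - 5 - 7: 5 + 4 + 1 + 8 = 18
8 - 4 - 5 - 7: 2 + 7 + 8 = 17
8 - 2 - 9 - 7: 5 + 9 + 4 = 18
Shortest: 11.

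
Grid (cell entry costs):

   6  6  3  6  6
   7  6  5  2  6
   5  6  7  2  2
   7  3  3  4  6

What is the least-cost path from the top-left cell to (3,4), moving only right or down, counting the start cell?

Cheapest: [0,0] → [0,1] → [0,2] → [1,2] → [1,3] → [2,3] → [2,4] → [3,4]
  6 + 6 + 3 + 5 + 2 + 2 + 2 + 6 = 32
For comparison, the top-then-right route costs 41.

32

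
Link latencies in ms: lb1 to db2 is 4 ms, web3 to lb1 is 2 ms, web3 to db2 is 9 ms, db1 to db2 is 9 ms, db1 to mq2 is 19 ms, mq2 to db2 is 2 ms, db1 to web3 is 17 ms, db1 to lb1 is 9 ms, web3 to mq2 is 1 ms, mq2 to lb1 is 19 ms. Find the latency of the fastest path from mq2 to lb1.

3

Checking several routes:
mq2 -> db2 -> web3 -> lb1: 2 + 9 + 2 = 13
mq2 -> db2 -> lb1: 2 + 4 = 6
mq2 -> web3 -> lb1: 1 + 2 = 3
Best route has total 3 ms.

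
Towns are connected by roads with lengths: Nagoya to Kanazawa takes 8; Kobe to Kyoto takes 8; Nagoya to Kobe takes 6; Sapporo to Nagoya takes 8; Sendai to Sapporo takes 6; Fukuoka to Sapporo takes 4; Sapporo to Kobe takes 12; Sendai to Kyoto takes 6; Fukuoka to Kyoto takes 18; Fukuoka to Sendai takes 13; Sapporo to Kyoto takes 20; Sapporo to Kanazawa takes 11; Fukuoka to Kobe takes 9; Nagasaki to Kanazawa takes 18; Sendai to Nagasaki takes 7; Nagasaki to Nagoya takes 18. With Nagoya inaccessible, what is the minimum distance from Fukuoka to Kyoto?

Checking several routes:
Fukuoka -> Sendai -> Kyoto: 13 + 6 = 19
Fukuoka -> Kobe -> Kyoto: 9 + 8 = 17
Fukuoka -> Sapporo -> Sendai -> Kyoto: 4 + 6 + 6 = 16
Fukuoka -> Kyoto: 18
Best route has total 16.

16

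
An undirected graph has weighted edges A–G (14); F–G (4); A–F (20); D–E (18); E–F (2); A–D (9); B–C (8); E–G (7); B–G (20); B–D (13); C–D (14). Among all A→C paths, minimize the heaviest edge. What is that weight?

13

A few of the A→C routes:
A→D→C: max(9, 14) = 14
A→D→B→C: max(9, 13, 8) = 13
A→G→F→E→D→B→C: max(14, 4, 2, 18, 13, 8) = 18
A→G→F→E→D→C: max(14, 4, 2, 18, 14) = 18
Smallest bottleneck: 13.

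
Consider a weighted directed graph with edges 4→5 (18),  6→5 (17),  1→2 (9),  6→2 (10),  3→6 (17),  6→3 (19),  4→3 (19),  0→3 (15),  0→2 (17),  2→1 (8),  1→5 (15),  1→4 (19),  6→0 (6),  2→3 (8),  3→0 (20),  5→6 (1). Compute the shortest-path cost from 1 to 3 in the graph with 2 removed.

Candidate routes:
1-4-5-6-3: 19 + 18 + 1 + 19 = 57
1-5-6-0-3: 15 + 1 + 6 + 15 = 37
1-5-6-3: 15 + 1 + 19 = 35
1-4-5-6-0-3: 19 + 18 + 1 + 6 + 15 = 59
1-4-3: 19 + 19 = 38
Best route has total 35.

35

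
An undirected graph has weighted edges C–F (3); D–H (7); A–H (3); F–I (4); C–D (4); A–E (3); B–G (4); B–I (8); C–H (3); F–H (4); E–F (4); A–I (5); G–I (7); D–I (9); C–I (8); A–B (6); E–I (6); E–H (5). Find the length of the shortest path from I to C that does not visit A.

Checking several routes:
I -> C: 8
I -> F -> C: 4 + 3 = 7
I -> F -> H -> C: 4 + 4 + 3 = 11
Shortest: 7.

7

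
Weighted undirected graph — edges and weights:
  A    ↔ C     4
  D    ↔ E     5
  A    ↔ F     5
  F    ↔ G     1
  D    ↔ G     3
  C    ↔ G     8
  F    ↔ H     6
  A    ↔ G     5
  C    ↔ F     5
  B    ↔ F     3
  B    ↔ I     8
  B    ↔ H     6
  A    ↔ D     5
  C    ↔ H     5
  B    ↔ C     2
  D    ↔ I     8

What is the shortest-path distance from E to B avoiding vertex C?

Checking several routes:
E-D-G-F-B: 5 + 3 + 1 + 3 = 12
E-D-I-B: 5 + 8 + 8 = 21
E-D-A-F-B: 5 + 5 + 5 + 3 = 18
E-D-A-G-F-B: 5 + 5 + 5 + 1 + 3 = 19
Best route has total 12.

12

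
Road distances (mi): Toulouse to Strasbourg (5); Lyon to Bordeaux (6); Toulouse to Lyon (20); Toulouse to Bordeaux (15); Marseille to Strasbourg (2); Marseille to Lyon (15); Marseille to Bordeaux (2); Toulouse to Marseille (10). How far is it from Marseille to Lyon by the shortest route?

Comparing a few candidate routes:
Marseille→Strasbourg→Toulouse→Bordeaux→Lyon: 2 + 5 + 15 + 6 = 28
Marseille→Lyon: 15
Marseille→Bordeaux→Lyon: 2 + 6 = 8
Marseille→Strasbourg→Toulouse→Lyon: 2 + 5 + 20 = 27
Best route has total 8 mi.

8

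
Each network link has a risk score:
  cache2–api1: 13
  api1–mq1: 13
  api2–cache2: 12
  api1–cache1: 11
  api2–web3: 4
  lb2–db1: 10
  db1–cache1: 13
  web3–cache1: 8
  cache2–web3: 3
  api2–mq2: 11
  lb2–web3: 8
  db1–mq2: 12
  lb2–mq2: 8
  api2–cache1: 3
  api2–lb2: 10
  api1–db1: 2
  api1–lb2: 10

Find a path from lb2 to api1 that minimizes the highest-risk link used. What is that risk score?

10

Some routes from lb2 to api1:
lb2-api2-cache1-api1: max(10, 3, 11) = 11
lb2-db1-api1: max(10, 2) = 10
lb2-api2-web3-cache1-api1: max(10, 4, 8, 11) = 11
lb2-api1: max(10) = 10
Best route has worst link 10.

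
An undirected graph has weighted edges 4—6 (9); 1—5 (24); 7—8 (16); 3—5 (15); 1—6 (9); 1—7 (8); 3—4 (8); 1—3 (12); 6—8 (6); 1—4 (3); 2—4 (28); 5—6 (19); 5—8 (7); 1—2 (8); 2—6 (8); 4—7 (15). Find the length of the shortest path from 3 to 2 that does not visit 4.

Some routes from 3 to 2 avoiding 4:
3 - 5 - 8 - 6 - 2: 15 + 7 + 6 + 8 = 36
3 - 5 - 6 - 2: 15 + 19 + 8 = 42
3 - 5 - 8 - 6 - 1 - 2: 15 + 7 + 6 + 9 + 8 = 45
3 - 1 - 2: 12 + 8 = 20
3 - 1 - 6 - 2: 12 + 9 + 8 = 29
Best route has total 20.

20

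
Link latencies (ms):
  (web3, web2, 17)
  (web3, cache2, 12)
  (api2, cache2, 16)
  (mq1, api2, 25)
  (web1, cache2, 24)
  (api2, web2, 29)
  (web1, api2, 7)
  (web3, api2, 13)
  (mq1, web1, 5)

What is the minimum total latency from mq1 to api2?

Paths from mq1 to api2:
mq1→web1→cache2→api2: 5 + 24 + 16 = 45
mq1→web1→cache2→web3→api2: 5 + 24 + 12 + 13 = 54
mq1→web1→api2: 5 + 7 = 12
mq1→api2: 25
mq1→web1→cache2→web3→web2→api2: 5 + 24 + 12 + 17 + 29 = 87
The minimum is 12 ms.

12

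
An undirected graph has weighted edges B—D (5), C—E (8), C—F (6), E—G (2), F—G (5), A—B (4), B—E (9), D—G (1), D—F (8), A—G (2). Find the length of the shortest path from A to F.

Comparing a few candidate routes:
A-B-D-G-F: 4 + 5 + 1 + 5 = 15
A-G-D-F: 2 + 1 + 8 = 11
A-G-F: 2 + 5 = 7
Shortest: 7.

7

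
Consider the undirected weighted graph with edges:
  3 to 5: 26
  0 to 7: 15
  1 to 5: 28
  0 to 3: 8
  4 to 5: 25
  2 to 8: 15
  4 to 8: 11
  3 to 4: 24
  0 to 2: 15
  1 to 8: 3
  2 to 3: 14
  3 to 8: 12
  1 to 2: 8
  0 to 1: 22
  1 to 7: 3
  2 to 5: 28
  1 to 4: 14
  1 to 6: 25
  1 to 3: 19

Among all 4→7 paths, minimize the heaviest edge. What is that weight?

Some routes from 4 to 7:
4 - 8 - 3 - 2 - 1 - 7: max(11, 12, 14, 8, 3) = 14
4 - 8 - 1 - 7: max(11, 3, 3) = 11
4 - 1 - 7: max(14, 3) = 14
4 - 8 - 3 - 0 - 2 - 1 - 7: max(11, 12, 8, 15, 8, 3) = 15
The minimum achievable maximum is 11.

11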